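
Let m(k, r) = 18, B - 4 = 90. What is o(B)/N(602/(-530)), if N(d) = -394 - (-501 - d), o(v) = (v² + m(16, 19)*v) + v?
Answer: 1407415/14027 ≈ 100.34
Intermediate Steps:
B = 94 (B = 4 + 90 = 94)
o(v) = v² + 19*v (o(v) = (v² + 18*v) + v = v² + 19*v)
N(d) = 107 + d (N(d) = -394 + (501 + d) = 107 + d)
o(B)/N(602/(-530)) = (94*(19 + 94))/(107 + 602/(-530)) = (94*113)/(107 + 602*(-1/530)) = 10622/(107 - 301/265) = 10622/(28054/265) = 10622*(265/28054) = 1407415/14027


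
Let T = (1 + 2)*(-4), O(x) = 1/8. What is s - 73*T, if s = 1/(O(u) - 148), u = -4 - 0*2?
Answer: 1036300/1183 ≈ 875.99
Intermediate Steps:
u = -4 (u = -4 - 1*0 = -4 + 0 = -4)
O(x) = 1/8
s = -8/1183 (s = 1/(1/8 - 148) = 1/(-1183/8) = -8/1183 ≈ -0.0067625)
T = -12 (T = 3*(-4) = -12)
s - 73*T = -8/1183 - 73*(-12) = -8/1183 + 876 = 1036300/1183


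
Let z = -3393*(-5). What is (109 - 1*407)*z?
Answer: -5055570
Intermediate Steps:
z = 16965
(109 - 1*407)*z = (109 - 1*407)*16965 = (109 - 407)*16965 = -298*16965 = -5055570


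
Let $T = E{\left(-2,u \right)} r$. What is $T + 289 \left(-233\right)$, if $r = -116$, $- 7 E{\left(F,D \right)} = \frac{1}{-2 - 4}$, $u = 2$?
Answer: $- \frac{1414135}{21} \approx -67340.0$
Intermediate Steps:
$E{\left(F,D \right)} = \frac{1}{42}$ ($E{\left(F,D \right)} = - \frac{1}{7 \left(-2 - 4\right)} = - \frac{1}{7 \left(-6\right)} = \left(- \frac{1}{7}\right) \left(- \frac{1}{6}\right) = \frac{1}{42}$)
$T = - \frac{58}{21}$ ($T = \frac{1}{42} \left(-116\right) = - \frac{58}{21} \approx -2.7619$)
$T + 289 \left(-233\right) = - \frac{58}{21} + 289 \left(-233\right) = - \frac{58}{21} - 67337 = - \frac{1414135}{21}$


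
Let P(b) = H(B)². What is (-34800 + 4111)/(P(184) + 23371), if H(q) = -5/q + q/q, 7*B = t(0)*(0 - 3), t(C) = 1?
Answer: -276201/211783 ≈ -1.3042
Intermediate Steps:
B = -3/7 (B = (1*(0 - 3))/7 = (1*(-3))/7 = (⅐)*(-3) = -3/7 ≈ -0.42857)
H(q) = 1 - 5/q (H(q) = -5/q + 1 = 1 - 5/q)
P(b) = 1444/9 (P(b) = ((-5 - 3/7)/(-3/7))² = (-7/3*(-38/7))² = (38/3)² = 1444/9)
(-34800 + 4111)/(P(184) + 23371) = (-34800 + 4111)/(1444/9 + 23371) = -30689/211783/9 = -30689*9/211783 = -276201/211783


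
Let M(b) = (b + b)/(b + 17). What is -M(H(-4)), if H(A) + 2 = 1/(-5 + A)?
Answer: 19/67 ≈ 0.28358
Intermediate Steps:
H(A) = -2 + 1/(-5 + A)
M(b) = 2*b/(17 + b) (M(b) = (2*b)/(17 + b) = 2*b/(17 + b))
-M(H(-4)) = -2*(11 - 2*(-4))/(-5 - 4)/(17 + (11 - 2*(-4))/(-5 - 4)) = -2*(11 + 8)/(-9)/(17 + (11 + 8)/(-9)) = -2*(-⅑*19)/(17 - ⅑*19) = -2*(-19)/(9*(17 - 19/9)) = -2*(-19)/(9*134/9) = -2*(-19)*9/(9*134) = -1*(-19/67) = 19/67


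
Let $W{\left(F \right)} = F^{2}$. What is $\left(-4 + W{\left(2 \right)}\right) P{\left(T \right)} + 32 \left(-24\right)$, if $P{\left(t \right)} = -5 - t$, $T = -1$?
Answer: $-768$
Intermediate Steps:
$\left(-4 + W{\left(2 \right)}\right) P{\left(T \right)} + 32 \left(-24\right) = \left(-4 + 2^{2}\right) \left(-5 - -1\right) + 32 \left(-24\right) = \left(-4 + 4\right) \left(-5 + 1\right) - 768 = 0 \left(-4\right) - 768 = 0 - 768 = -768$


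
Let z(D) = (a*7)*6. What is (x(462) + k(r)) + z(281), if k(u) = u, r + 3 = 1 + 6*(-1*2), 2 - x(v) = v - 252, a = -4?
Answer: -390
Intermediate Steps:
x(v) = 254 - v (x(v) = 2 - (v - 252) = 2 - (-252 + v) = 2 + (252 - v) = 254 - v)
z(D) = -168 (z(D) = -4*7*6 = -28*6 = -168)
r = -14 (r = -3 + (1 + 6*(-1*2)) = -3 + (1 + 6*(-2)) = -3 + (1 - 12) = -3 - 11 = -14)
(x(462) + k(r)) + z(281) = ((254 - 1*462) - 14) - 168 = ((254 - 462) - 14) - 168 = (-208 - 14) - 168 = -222 - 168 = -390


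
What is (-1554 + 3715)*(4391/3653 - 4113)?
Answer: -32459080078/3653 ≈ -8.8856e+6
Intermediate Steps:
(-1554 + 3715)*(4391/3653 - 4113) = 2161*(4391*(1/3653) - 4113) = 2161*(4391/3653 - 4113) = 2161*(-15020398/3653) = -32459080078/3653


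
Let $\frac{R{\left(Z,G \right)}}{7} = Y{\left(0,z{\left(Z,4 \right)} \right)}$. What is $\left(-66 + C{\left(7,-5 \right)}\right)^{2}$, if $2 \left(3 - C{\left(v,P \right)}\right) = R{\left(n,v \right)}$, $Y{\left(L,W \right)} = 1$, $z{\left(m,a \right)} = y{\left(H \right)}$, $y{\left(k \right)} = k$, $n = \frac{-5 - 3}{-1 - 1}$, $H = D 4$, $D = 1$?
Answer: $\frac{17689}{4} \approx 4422.3$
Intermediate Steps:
$H = 4$ ($H = 1 \cdot 4 = 4$)
$n = 4$ ($n = - \frac{8}{-2} = \left(-8\right) \left(- \frac{1}{2}\right) = 4$)
$z{\left(m,a \right)} = 4$
$R{\left(Z,G \right)} = 7$ ($R{\left(Z,G \right)} = 7 \cdot 1 = 7$)
$C{\left(v,P \right)} = - \frac{1}{2}$ ($C{\left(v,P \right)} = 3 - \frac{7}{2} = - \frac{1}{2}$)
$\left(-66 + C{\left(7,-5 \right)}\right)^{2} = \left(-66 - \frac{1}{2}\right)^{2} = \left(- \frac{133}{2}\right)^{2} = \frac{17689}{4}$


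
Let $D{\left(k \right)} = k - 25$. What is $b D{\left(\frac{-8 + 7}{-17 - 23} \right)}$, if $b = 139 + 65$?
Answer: $- \frac{50949}{10} \approx -5094.9$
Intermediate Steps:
$D{\left(k \right)} = -25 + k$
$b = 204$
$b D{\left(\frac{-8 + 7}{-17 - 23} \right)} = 204 \left(-25 + \frac{-8 + 7}{-17 - 23}\right) = 204 \left(-25 - \frac{1}{-40}\right) = 204 \left(-25 - - \frac{1}{40}\right) = 204 \left(-25 + \frac{1}{40}\right) = 204 \left(- \frac{999}{40}\right) = - \frac{50949}{10}$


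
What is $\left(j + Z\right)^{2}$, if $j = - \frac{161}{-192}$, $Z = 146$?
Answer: $\frac{794845249}{36864} \approx 21562.0$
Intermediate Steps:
$j = \frac{161}{192}$ ($j = - \frac{161 \left(-1\right)}{192} = \left(-1\right) \left(- \frac{161}{192}\right) = \frac{161}{192} \approx 0.83854$)
$\left(j + Z\right)^{2} = \left(\frac{161}{192} + 146\right)^{2} = \left(\frac{28193}{192}\right)^{2} = \frac{794845249}{36864}$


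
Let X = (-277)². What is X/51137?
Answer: 76729/51137 ≈ 1.5005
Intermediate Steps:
X = 76729
X/51137 = 76729/51137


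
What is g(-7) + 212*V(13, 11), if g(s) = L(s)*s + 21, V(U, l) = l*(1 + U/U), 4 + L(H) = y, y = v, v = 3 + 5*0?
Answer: 4692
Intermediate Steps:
v = 3 (v = 3 + 0 = 3)
y = 3
L(H) = -1 (L(H) = -4 + 3 = -1)
V(U, l) = 2*l (V(U, l) = l*(1 + 1) = l*2 = 2*l)
g(s) = 21 - s (g(s) = -s + 21 = 21 - s)
g(-7) + 212*V(13, 11) = (21 - 1*(-7)) + 212*(2*11) = (21 + 7) + 212*22 = 28 + 4664 = 4692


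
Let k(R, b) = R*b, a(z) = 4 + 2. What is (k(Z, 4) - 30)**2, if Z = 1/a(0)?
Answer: 7744/9 ≈ 860.44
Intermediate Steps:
a(z) = 6
Z = 1/6 ≈ 0.16667
(k(Z, 4) - 30)**2 = ((1/6)*4 - 30)**2 = (2/3 - 30)**2 = (-88/3)**2 = 7744/9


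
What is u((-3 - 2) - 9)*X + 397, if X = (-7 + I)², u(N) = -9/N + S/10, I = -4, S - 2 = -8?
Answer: 28153/70 ≈ 402.19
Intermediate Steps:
S = -6 (S = 2 - 8 = -6)
u(N) = -⅗ - 9/N (u(N) = -9/N - 6/10 = -9/N - 6*⅒ = -9/N - ⅗ = -⅗ - 9/N)
X = 121 (X = (-7 - 4)² = (-11)² = 121)
u((-3 - 2) - 9)*X + 397 = (-⅗ - 9/((-3 - 2) - 9))*121 + 397 = (-⅗ - 9/(-5 - 9))*121 + 397 = (-⅗ - 9/(-14))*121 + 397 = (-⅗ - 9*(-1/14))*121 + 397 = (-⅗ + 9/14)*121 + 397 = (3/70)*121 + 397 = 363/70 + 397 = 28153/70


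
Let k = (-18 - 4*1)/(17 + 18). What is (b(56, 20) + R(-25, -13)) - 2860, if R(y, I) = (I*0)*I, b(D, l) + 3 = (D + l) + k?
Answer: -97567/35 ≈ -2787.6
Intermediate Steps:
k = -22/35 (k = (-18 - 4)/35 = -22*1/35 = -22/35 ≈ -0.62857)
b(D, l) = -127/35 + D + l (b(D, l) = -3 + ((D + l) - 22/35) = -3 + (-22/35 + D + l) = -127/35 + D + l)
R(y, I) = 0 (R(y, I) = 0*I = 0)
(b(56, 20) + R(-25, -13)) - 2860 = ((-127/35 + 56 + 20) + 0) - 2860 = (2533/35 + 0) - 2860 = 2533/35 - 2860 = -97567/35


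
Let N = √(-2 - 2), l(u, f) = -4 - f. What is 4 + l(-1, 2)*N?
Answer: 4 - 12*I ≈ 4.0 - 12.0*I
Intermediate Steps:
N = 2*I (N = √(-4) = 2*I ≈ 2.0*I)
4 + l(-1, 2)*N = 4 + (-4 - 1*2)*(2*I) = 4 + (-4 - 2)*(2*I) = 4 - 12*I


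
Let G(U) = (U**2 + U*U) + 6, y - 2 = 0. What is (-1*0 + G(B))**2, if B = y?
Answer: 196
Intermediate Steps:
y = 2 (y = 2 + 0 = 2)
B = 2
G(U) = 6 + 2*U**2 (G(U) = (U**2 + U**2) + 6 = 2*U**2 + 6 = 6 + 2*U**2)
(-1*0 + G(B))**2 = (-1*0 + (6 + 2*2**2))**2 = (0 + (6 + 2*4))**2 = (0 + (6 + 8))**2 = (0 + 14)**2 = 14**2 = 196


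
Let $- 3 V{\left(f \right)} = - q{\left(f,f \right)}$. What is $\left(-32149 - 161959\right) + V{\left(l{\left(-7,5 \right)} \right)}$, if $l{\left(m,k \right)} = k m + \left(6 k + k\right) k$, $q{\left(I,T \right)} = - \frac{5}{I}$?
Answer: $- \frac{16305073}{84} \approx -1.9411 \cdot 10^{5}$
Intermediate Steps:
$l{\left(m,k \right)} = 7 k^{2} + k m$ ($l{\left(m,k \right)} = k m + 7 k k = k m + 7 k^{2} = 7 k^{2} + k m$)
$V{\left(f \right)} = - \frac{5}{3 f}$ ($V{\left(f \right)} = - \frac{\left(-1\right) \left(- \frac{5}{f}\right)}{3} = - \frac{5 \frac{1}{f}}{3} = - \frac{5}{3 f}$)
$\left(-32149 - 161959\right) + V{\left(l{\left(-7,5 \right)} \right)} = \left(-32149 - 161959\right) - \frac{5}{3 \cdot 5 \left(-7 + 7 \cdot 5\right)} = -194108 - \frac{5}{3 \cdot 5 \left(-7 + 35\right)} = -194108 - \frac{5}{3 \cdot 5 \cdot 28} = -194108 - \frac{5}{3 \cdot 140} = -194108 - \frac{1}{84} = - \frac{16305073}{84}$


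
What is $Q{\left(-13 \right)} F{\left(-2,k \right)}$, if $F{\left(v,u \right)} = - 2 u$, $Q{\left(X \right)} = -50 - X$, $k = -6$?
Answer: $-444$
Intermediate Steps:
$Q{\left(-13 \right)} F{\left(-2,k \right)} = \left(-50 - -13\right) \left(\left(-2\right) \left(-6\right)\right) = \left(-50 + 13\right) 12 = \left(-37\right) 12 = -444$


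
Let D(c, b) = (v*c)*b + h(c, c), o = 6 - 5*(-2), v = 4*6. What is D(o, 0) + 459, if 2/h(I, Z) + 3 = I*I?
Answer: 116129/253 ≈ 459.01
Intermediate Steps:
v = 24
h(I, Z) = 2/(-3 + I²) (h(I, Z) = 2/(-3 + I*I) = 2/(-3 + I²))
o = 16 (o = 6 + 10 = 16)
D(c, b) = 2/(-3 + c²) + 24*b*c (D(c, b) = (24*c)*b + 2/(-3 + c²) = 24*b*c + 2/(-3 + c²) = 2/(-3 + c²) + 24*b*c)
D(o, 0) + 459 = 2*(1 + 12*0*16*(-3 + 16²))/(-3 + 16²) + 459 = 2*(1 + 12*0*16*(-3 + 256))/(-3 + 256) + 459 = 2*(1 + 12*0*16*253)/253 + 459 = 2*(1/253)*(1 + 0) + 459 = 2*(1/253)*1 + 459 = 2/253 + 459 = 116129/253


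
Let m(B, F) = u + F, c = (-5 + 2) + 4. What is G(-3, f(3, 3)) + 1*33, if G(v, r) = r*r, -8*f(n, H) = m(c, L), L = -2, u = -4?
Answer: 537/16 ≈ 33.563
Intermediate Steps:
c = 1 (c = -3 + 4 = 1)
m(B, F) = -4 + F
f(n, H) = ¾ (f(n, H) = -(-4 - 2)/8 = -⅛*(-6) = ¾)
G(v, r) = r²
G(-3, f(3, 3)) + 1*33 = (¾)² + 1*33 = 9/16 + 33 = 537/16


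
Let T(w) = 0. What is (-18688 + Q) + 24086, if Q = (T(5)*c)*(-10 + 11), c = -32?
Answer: 5398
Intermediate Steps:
Q = 0 (Q = (0*(-32))*(-10 + 11) = 0*1 = 0)
(-18688 + Q) + 24086 = (-18688 + 0) + 24086 = -18688 + 24086 = 5398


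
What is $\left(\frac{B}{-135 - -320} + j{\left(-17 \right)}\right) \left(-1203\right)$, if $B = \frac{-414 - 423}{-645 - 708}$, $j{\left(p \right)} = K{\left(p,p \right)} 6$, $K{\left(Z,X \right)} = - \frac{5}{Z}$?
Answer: $- \frac{3016874979}{1418395} \approx -2127.0$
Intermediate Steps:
$j{\left(p \right)} = - \frac{30}{p}$ ($j{\left(p \right)} = - \frac{5}{p} 6 = - \frac{30}{p}$)
$B = \frac{279}{451}$ ($B = - \frac{837}{-1353} = \left(-837\right) \left(- \frac{1}{1353}\right) = \frac{279}{451} \approx 0.61863$)
$\left(\frac{B}{-135 - -320} + j{\left(-17 \right)}\right) \left(-1203\right) = \left(\frac{279}{451 \left(-135 - -320\right)} - \frac{30}{-17}\right) \left(-1203\right) = \left(\frac{279}{451 \left(-135 + 320\right)} - - \frac{30}{17}\right) \left(-1203\right) = \left(\frac{279}{451 \cdot 185} + \frac{30}{17}\right) \left(-1203\right) = \left(\frac{279}{451} \cdot \frac{1}{185} + \frac{30}{17}\right) \left(-1203\right) = \left(\frac{279}{83435} + \frac{30}{17}\right) \left(-1203\right) = \frac{2507793}{1418395} \left(-1203\right) = - \frac{3016874979}{1418395}$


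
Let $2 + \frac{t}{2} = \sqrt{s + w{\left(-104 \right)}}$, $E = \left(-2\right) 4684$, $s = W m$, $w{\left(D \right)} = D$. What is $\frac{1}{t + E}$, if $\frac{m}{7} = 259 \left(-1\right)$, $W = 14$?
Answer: $- \frac{2343}{21984082} - \frac{i \sqrt{25486}}{43968164} \approx -0.00010658 - 3.6309 \cdot 10^{-6} i$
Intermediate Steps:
$m = -1813$ ($m = 7 \cdot 259 \left(-1\right) = 7 \left(-259\right) = -1813$)
$s = -25382$ ($s = 14 \left(-1813\right) = -25382$)
$E = -9368$
$t = -4 + 2 i \sqrt{25486}$ ($t = -4 + 2 \sqrt{-25382 - 104} = -4 + 2 \sqrt{-25486} = -4 + 2 i \sqrt{25486} \approx -4.0 + 319.29 i$)
$\frac{1}{t + E} = \frac{1}{\left(-4 + 2 i \sqrt{25486}\right) - 9368} = \frac{1}{-9372 + 2 i \sqrt{25486}}$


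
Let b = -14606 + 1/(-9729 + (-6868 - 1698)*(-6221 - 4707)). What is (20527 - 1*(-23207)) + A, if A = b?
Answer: 2726366789433/93599519 ≈ 29128.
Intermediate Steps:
b = -1367114574513/93599519 (b = -14606 + 1/(-9729 - 8566*(-10928)) = -14606 + 1/(-9729 + 93609248) = -14606 + 1/93599519 = -1367114574513/93599519 ≈ -14606.)
A = -1367114574513/93599519 ≈ -14606.
(20527 - 1*(-23207)) + A = (20527 - 1*(-23207)) - 1367114574513/93599519 = (20527 + 23207) - 1367114574513/93599519 = 43734 - 1367114574513/93599519 = 2726366789433/93599519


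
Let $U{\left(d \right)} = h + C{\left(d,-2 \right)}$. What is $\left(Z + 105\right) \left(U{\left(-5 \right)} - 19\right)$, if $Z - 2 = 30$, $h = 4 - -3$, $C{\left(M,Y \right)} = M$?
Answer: $-2329$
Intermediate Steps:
$h = 7$ ($h = 4 + 3 = 7$)
$U{\left(d \right)} = 7 + d$
$Z = 32$ ($Z = 2 + 30 = 32$)
$\left(Z + 105\right) \left(U{\left(-5 \right)} - 19\right) = \left(32 + 105\right) \left(\left(7 - 5\right) - 19\right) = 137 \left(2 - 19\right) = 137 \left(-17\right) = -2329$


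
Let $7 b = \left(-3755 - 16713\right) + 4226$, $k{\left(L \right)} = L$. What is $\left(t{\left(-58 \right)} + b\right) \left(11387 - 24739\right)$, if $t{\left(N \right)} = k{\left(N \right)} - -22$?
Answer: $\frac{220227888}{7} \approx 3.1461 \cdot 10^{7}$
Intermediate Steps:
$b = - \frac{16242}{7}$ ($b = \frac{\left(-3755 - 16713\right) + 4226}{7} = \frac{-20468 + 4226}{7} = \frac{1}{7} \left(-16242\right) = - \frac{16242}{7} \approx -2320.3$)
$t{\left(N \right)} = 22 + N$ ($t{\left(N \right)} = N - -22 = N + 22 = 22 + N$)
$\left(t{\left(-58 \right)} + b\right) \left(11387 - 24739\right) = \left(\left(22 - 58\right) - \frac{16242}{7}\right) \left(11387 - 24739\right) = \left(-36 - \frac{16242}{7}\right) \left(-13352\right) = \left(- \frac{16494}{7}\right) \left(-13352\right) = \frac{220227888}{7}$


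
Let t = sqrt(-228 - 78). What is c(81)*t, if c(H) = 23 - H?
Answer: -174*I*sqrt(34) ≈ -1014.6*I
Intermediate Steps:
t = 3*I*sqrt(34) (t = sqrt(-306) = 3*I*sqrt(34) ≈ 17.493*I)
c(81)*t = (23 - 1*81)*(3*I*sqrt(34)) = (23 - 81)*(3*I*sqrt(34)) = -174*I*sqrt(34)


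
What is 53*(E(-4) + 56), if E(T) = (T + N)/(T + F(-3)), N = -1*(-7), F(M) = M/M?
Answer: 2915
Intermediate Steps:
F(M) = 1
N = 7
E(T) = (7 + T)/(1 + T) (E(T) = (T + 7)/(T + 1) = (7 + T)/(1 + T))
53*(E(-4) + 56) = 53*((7 - 4)/(1 - 4) + 56) = 53*(3/(-3) + 56) = 53*(-1/3*3 + 56) = 53*(-1 + 56) = 53*55 = 2915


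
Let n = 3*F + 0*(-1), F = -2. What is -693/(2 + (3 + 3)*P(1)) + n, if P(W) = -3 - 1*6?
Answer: 381/52 ≈ 7.3269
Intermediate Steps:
P(W) = -9 (P(W) = -3 - 6 = -9)
n = -6 (n = 3*(-2) + 0*(-1) = -6 + 0 = -6)
-693/(2 + (3 + 3)*P(1)) + n = -693/(2 + (3 + 3)*(-9)) - 6 = -693/(2 + 6*(-9)) - 6 = -693/(2 - 54) - 6 = -693/(-52) - 6 = -693*(-1)/52 - 6 = -99*(-7/52) - 6 = 693/52 - 6 = 381/52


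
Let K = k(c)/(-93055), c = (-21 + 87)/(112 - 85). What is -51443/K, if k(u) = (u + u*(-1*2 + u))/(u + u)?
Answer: 86166510570/13 ≈ 6.6282e+9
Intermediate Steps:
c = 22/9 (c = 66/27 = 66*(1/27) = 22/9 ≈ 2.4444)
k(u) = (u + u*(-2 + u))/(2*u) (k(u) = (u + u*(-2 + u))/((2*u)) = (u + u*(-2 + u))*(1/(2*u)) = (u + u*(-2 + u))/(2*u))
K = -13/1674990 (K = (-1/2 + (1/2)*(22/9))/(-93055) = (-1/2 + 11/9)*(-1/93055) = (13/18)*(-1/93055) = -13/1674990 ≈ -7.7612e-6)
-51443/K = -51443/(-13/1674990) = -51443*(-1674990/13) = 86166510570/13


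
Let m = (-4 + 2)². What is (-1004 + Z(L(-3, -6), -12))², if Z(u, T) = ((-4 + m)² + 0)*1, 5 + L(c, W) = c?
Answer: 1008016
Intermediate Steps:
m = 4 (m = (-2)² = 4)
L(c, W) = -5 + c
Z(u, T) = 0 (Z(u, T) = ((-4 + 4)² + 0)*1 = (0² + 0)*1 = (0 + 0)*1 = 0*1 = 0)
(-1004 + Z(L(-3, -6), -12))² = (-1004 + 0)² = (-1004)² = 1008016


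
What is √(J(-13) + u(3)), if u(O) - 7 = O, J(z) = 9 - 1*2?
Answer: √17 ≈ 4.1231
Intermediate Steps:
J(z) = 7 (J(z) = 9 - 2 = 7)
u(O) = 7 + O
√(J(-13) + u(3)) = √(7 + (7 + 3)) = √(7 + 10) = √17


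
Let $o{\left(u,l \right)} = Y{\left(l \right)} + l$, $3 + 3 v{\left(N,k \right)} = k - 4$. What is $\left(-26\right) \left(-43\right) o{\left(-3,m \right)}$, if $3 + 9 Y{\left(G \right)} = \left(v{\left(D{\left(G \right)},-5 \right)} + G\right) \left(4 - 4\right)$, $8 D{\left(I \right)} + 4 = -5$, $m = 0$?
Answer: $- \frac{1118}{3} \approx -372.67$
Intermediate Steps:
$D{\left(I \right)} = - \frac{9}{8}$ ($D{\left(I \right)} = - \frac{1}{2} + \frac{1}{8} \left(-5\right) = - \frac{1}{2} - \frac{5}{8} = - \frac{9}{8}$)
$v{\left(N,k \right)} = - \frac{7}{3} + \frac{k}{3}$ ($v{\left(N,k \right)} = -1 + \frac{k - 4}{3} = -1 + \frac{-4 + k}{3} = -1 + \left(- \frac{4}{3} + \frac{k}{3}\right) = - \frac{7}{3} + \frac{k}{3}$)
$Y{\left(G \right)} = - \frac{1}{3}$ ($Y{\left(G \right)} = - \frac{1}{3} + \frac{\left(\left(- \frac{7}{3} + \frac{1}{3} \left(-5\right)\right) + G\right) \left(4 - 4\right)}{9} = - \frac{1}{3} + \frac{\left(\left(- \frac{7}{3} - \frac{5}{3}\right) + G\right) 0}{9} = - \frac{1}{3} + \frac{\left(-4 + G\right) 0}{9} = - \frac{1}{3} + \frac{1}{9} \cdot 0 = - \frac{1}{3} + 0 = - \frac{1}{3}$)
$o{\left(u,l \right)} = - \frac{1}{3} + l$
$\left(-26\right) \left(-43\right) o{\left(-3,m \right)} = \left(-26\right) \left(-43\right) \left(- \frac{1}{3} + 0\right) = 1118 \left(- \frac{1}{3}\right) = - \frac{1118}{3}$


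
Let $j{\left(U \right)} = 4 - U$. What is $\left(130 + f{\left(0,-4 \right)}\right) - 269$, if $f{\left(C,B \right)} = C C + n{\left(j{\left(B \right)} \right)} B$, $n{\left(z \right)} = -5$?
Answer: $-119$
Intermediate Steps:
$f{\left(C,B \right)} = C^{2} - 5 B$ ($f{\left(C,B \right)} = C C - 5 B = C^{2} - 5 B$)
$\left(130 + f{\left(0,-4 \right)}\right) - 269 = \left(130 + \left(0^{2} - -20\right)\right) - 269 = \left(130 + \left(0 + 20\right)\right) - 269 = \left(130 + 20\right) - 269 = 150 - 269 = -119$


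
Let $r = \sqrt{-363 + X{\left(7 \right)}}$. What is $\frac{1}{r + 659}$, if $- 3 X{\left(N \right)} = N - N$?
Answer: $\frac{659}{434644} - \frac{11 i \sqrt{3}}{434644} \approx 0.0015162 - 4.3835 \cdot 10^{-5} i$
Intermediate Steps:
$X{\left(N \right)} = 0$ ($X{\left(N \right)} = - \frac{N - N}{3} = \left(- \frac{1}{3}\right) 0 = 0$)
$r = 11 i \sqrt{3}$ ($r = \sqrt{-363 + 0} = \sqrt{-363} = 11 i \sqrt{3} \approx 19.053 i$)
$\frac{1}{r + 659} = \frac{1}{11 i \sqrt{3} + 659} = \frac{1}{659 + 11 i \sqrt{3}}$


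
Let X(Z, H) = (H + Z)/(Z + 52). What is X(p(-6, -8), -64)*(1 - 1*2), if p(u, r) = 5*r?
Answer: 26/3 ≈ 8.6667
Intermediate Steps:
X(Z, H) = (H + Z)/(52 + Z)
X(p(-6, -8), -64)*(1 - 1*2) = ((-64 + 5*(-8))/(52 + 5*(-8)))*(1 - 1*2) = ((-64 - 40)/(52 - 40))*(1 - 2) = (-104/12)*(-1) = ((1/12)*(-104))*(-1) = -26/3*(-1) = 26/3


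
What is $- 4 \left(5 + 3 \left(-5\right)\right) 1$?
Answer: $40$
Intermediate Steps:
$- 4 \left(5 + 3 \left(-5\right)\right) 1 = - 4 \left(5 - 15\right) 1 = \left(-4\right) \left(-10\right) 1 = 40 \cdot 1 = 40$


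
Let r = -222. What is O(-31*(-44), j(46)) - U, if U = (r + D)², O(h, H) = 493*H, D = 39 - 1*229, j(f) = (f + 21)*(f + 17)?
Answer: 1911209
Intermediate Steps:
j(f) = (17 + f)*(21 + f) (j(f) = (21 + f)*(17 + f) = (17 + f)*(21 + f))
D = -190 (D = 39 - 229 = -190)
U = 169744 (U = (-222 - 190)² = (-412)² = 169744)
O(-31*(-44), j(46)) - U = 493*(357 + 46² + 38*46) - 1*169744 = 493*(357 + 2116 + 1748) - 169744 = 493*4221 - 169744 = 2080953 - 169744 = 1911209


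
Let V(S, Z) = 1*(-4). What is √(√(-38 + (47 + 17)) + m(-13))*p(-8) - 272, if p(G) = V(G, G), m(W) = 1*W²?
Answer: -272 - 4*√(169 + √26) ≈ -324.78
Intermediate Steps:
m(W) = W²
V(S, Z) = -4
p(G) = -4
√(√(-38 + (47 + 17)) + m(-13))*p(-8) - 272 = √(√(-38 + (47 + 17)) + (-13)²)*(-4) - 272 = √(√(-38 + 64) + 169)*(-4) - 272 = √(√26 + 169)*(-4) - 272 = √(169 + √26)*(-4) - 272 = -4*√(169 + √26) - 272 = -272 - 4*√(169 + √26)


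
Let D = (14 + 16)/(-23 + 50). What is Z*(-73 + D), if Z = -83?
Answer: 53701/9 ≈ 5966.8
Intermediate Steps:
D = 10/9 (D = 30/27 = 30*(1/27) = 10/9 ≈ 1.1111)
Z*(-73 + D) = -83*(-73 + 10/9) = -83*(-647/9) = 53701/9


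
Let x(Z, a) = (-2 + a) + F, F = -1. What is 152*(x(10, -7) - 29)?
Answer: -5928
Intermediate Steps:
x(Z, a) = -3 + a (x(Z, a) = (-2 + a) - 1 = -3 + a)
152*(x(10, -7) - 29) = 152*((-3 - 7) - 29) = 152*(-10 - 29) = 152*(-39) = -5928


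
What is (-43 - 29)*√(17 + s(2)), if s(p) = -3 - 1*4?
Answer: -72*√10 ≈ -227.68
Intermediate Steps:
s(p) = -7 (s(p) = -3 - 4 = -7)
(-43 - 29)*√(17 + s(2)) = (-43 - 29)*√(17 - 7) = -72*√10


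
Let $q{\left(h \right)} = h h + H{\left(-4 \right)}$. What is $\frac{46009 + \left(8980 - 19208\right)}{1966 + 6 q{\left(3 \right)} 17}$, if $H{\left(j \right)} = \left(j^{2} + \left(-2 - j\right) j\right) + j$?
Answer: $\frac{35781}{3292} \approx 10.869$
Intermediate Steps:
$H{\left(j \right)} = j + j^{2} + j \left(-2 - j\right)$ ($H{\left(j \right)} = \left(j^{2} + j \left(-2 - j\right)\right) + j = j + j^{2} + j \left(-2 - j\right)$)
$q{\left(h \right)} = 4 + h^{2}$ ($q{\left(h \right)} = h h - -4 = h^{2} + 4 = 4 + h^{2}$)
$\frac{46009 + \left(8980 - 19208\right)}{1966 + 6 q{\left(3 \right)} 17} = \frac{46009 + \left(8980 - 19208\right)}{1966 + 6 \left(4 + 3^{2}\right) 17} = \frac{46009 + \left(8980 - 19208\right)}{1966 + 6 \left(4 + 9\right) 17} = \frac{46009 - 10228}{1966 + 6 \cdot 13 \cdot 17} = \frac{35781}{1966 + 78 \cdot 17} = \frac{35781}{1966 + 1326} = \frac{35781}{3292}$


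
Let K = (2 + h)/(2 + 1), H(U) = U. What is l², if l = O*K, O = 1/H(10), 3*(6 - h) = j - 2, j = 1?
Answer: 25/324 ≈ 0.077160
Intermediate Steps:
h = 19/3 (h = 6 - (1 - 2)/3 = 6 - ⅓*(-1) = 6 + ⅓ = 19/3 ≈ 6.3333)
K = 25/9 (K = (2 + 19/3)/(2 + 1) = (25/3)/3 = (25/3)*(⅓) = 25/9 ≈ 2.7778)
O = ⅒ (O = 1/10 = ⅒ ≈ 0.10000)
l = 5/18 (l = (⅒)*(25/9) = 5/18 ≈ 0.27778)
l² = (5/18)² = 25/324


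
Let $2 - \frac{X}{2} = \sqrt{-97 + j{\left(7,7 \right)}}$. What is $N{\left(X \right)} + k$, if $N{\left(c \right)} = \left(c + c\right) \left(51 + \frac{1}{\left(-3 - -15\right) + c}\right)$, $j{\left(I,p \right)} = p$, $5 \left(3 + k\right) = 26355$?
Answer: $\frac{2 \left(10965 \sqrt{10} + 13526 i\right)}{3 \sqrt{10} + 8 i} \approx 5677.4 - 1936.1 i$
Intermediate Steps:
$k = 5268$ ($k = -3 + \frac{1}{5} \cdot 26355 = -3 + 5271 = 5268$)
$X = 4 - 6 i \sqrt{10}$ ($X = 4 - 2 \sqrt{-97 + 7} = 4 - 2 \sqrt{-90} = 4 - 2 \cdot 3 i \sqrt{10} = 4 - 6 i \sqrt{10} \approx 4.0 - 18.974 i$)
$N{\left(c \right)} = 2 c \left(51 + \frac{1}{12 + c}\right)$ ($N{\left(c \right)} = 2 c \left(51 + \frac{1}{\left(-3 + 15\right) + c}\right) = 2 c \left(51 + \frac{1}{12 + c}\right)$)
$N{\left(X \right)} + k = \frac{2 \left(4 - 6 i \sqrt{10}\right) \left(613 + 51 \left(4 - 6 i \sqrt{10}\right)\right)}{12 + \left(4 - 6 i \sqrt{10}\right)} + 5268 = \frac{2 \left(4 - 6 i \sqrt{10}\right) \left(613 + \left(204 - 306 i \sqrt{10}\right)\right)}{16 - 6 i \sqrt{10}} + 5268 = \frac{2 \left(4 - 6 i \sqrt{10}\right) \left(817 - 306 i \sqrt{10}\right)}{16 - 6 i \sqrt{10}} + 5268 = 5268 + \frac{2 \left(4 - 6 i \sqrt{10}\right) \left(817 - 306 i \sqrt{10}\right)}{16 - 6 i \sqrt{10}}$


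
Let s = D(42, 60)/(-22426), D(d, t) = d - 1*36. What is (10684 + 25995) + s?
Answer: 411281624/11213 ≈ 36679.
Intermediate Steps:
D(d, t) = -36 + d (D(d, t) = d - 36 = -36 + d)
s = -3/11213 (s = (-36 + 42)/(-22426) = 6*(-1/22426) = -3/11213 ≈ -0.00026755)
(10684 + 25995) + s = (10684 + 25995) - 3/11213 = 36679 - 3/11213 = 411281624/11213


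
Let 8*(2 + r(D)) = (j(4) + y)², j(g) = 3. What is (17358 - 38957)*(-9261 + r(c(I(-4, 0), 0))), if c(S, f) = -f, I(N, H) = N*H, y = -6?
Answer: 1600377905/8 ≈ 2.0005e+8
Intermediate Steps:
I(N, H) = H*N
r(D) = -7/8 (r(D) = -2 + (3 - 6)²/8 = -2 + (⅛)*(-3)² = -2 + (⅛)*9 = -2 + 9/8 = -7/8)
(17358 - 38957)*(-9261 + r(c(I(-4, 0), 0))) = (17358 - 38957)*(-9261 - 7/8) = -21599*(-74095/8) = 1600377905/8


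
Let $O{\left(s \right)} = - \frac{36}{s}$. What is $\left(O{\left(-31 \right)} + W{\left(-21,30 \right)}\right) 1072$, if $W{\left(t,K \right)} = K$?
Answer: $\frac{1035552}{31} \approx 33405.0$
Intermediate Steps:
$\left(O{\left(-31 \right)} + W{\left(-21,30 \right)}\right) 1072 = \left(- \frac{36}{-31} + 30\right) 1072 = \left(\left(-36\right) \left(- \frac{1}{31}\right) + 30\right) 1072 = \left(\frac{36}{31} + 30\right) 1072 = \frac{966}{31} \cdot 1072 = \frac{1035552}{31}$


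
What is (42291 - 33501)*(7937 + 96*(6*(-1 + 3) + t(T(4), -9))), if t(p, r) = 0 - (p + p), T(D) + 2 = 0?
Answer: 83267670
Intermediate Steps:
T(D) = -2 (T(D) = -2 + 0 = -2)
t(p, r) = -2*p (t(p, r) = 0 - 2*p = -2*p)
(42291 - 33501)*(7937 + 96*(6*(-1 + 3) + t(T(4), -9))) = (42291 - 33501)*(7937 + 96*(6*(-1 + 3) - 2*(-2))) = 8790*(7937 + 96*(6*2 + 4)) = 8790*(7937 + 96*(12 + 4)) = 8790*(7937 + 96*16) = 8790*(7937 + 1536) = 8790*9473 = 83267670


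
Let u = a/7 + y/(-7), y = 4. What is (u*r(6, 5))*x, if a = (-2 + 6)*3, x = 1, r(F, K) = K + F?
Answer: 88/7 ≈ 12.571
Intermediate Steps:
r(F, K) = F + K
a = 12 (a = 4*3 = 12)
u = 8/7 (u = 12/7 + 4/(-7) = 12*(⅐) + 4*(-⅐) = 12/7 - 4/7 = 8/7 ≈ 1.1429)
(u*r(6, 5))*x = (8*(6 + 5)/7)*1 = ((8/7)*11)*1 = (88/7)*1 = 88/7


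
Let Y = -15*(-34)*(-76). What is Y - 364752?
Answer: -403512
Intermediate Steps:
Y = -38760 (Y = 510*(-76) = -38760)
Y - 364752 = -38760 - 364752 = -403512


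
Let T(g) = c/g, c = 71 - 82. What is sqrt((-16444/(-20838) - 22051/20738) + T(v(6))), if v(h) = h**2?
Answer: I*sqrt(27065410713523385)/216069222 ≈ 0.7614*I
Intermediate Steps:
c = -11
T(g) = -11/g
sqrt((-16444/(-20838) - 22051/20738) + T(v(6))) = sqrt((-16444/(-20838) - 22051/20738) - 11/(6**2)) = sqrt((-16444*(-1/20838) - 22051*1/20738) - 11/36) = sqrt((8222/10419 - 22051/20738) - 11*1/36) = sqrt(-59241533/216069222 - 11/36) = sqrt(-751576105/1296415332) = I*sqrt(27065410713523385)/216069222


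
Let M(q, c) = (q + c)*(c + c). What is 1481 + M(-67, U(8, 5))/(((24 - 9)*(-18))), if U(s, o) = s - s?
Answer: 1481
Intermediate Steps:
U(s, o) = 0
M(q, c) = 2*c*(c + q) (M(q, c) = (c + q)*(2*c) = 2*c*(c + q))
1481 + M(-67, U(8, 5))/(((24 - 9)*(-18))) = 1481 + (2*0*(0 - 67))/(((24 - 9)*(-18))) = 1481 + (2*0*(-67))/((15*(-18))) = 1481 + 0/(-270) = 1481 + 0*(-1/270) = 1481 + 0 = 1481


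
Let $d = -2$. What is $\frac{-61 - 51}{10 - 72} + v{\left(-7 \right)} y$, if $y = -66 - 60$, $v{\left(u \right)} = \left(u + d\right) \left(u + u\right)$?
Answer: $- \frac{492100}{31} \approx -15874.0$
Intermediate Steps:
$v{\left(u \right)} = 2 u \left(-2 + u\right)$ ($v{\left(u \right)} = \left(u - 2\right) \left(u + u\right) = \left(-2 + u\right) 2 u = 2 u \left(-2 + u\right)$)
$y = -126$
$\frac{-61 - 51}{10 - 72} + v{\left(-7 \right)} y = \frac{-61 - 51}{10 - 72} + 2 \left(-7\right) \left(-2 - 7\right) \left(-126\right) = - \frac{112}{-62} + 2 \left(-7\right) \left(-9\right) \left(-126\right) = \left(-112\right) \left(- \frac{1}{62}\right) + 126 \left(-126\right) = \frac{56}{31} - 15876 = - \frac{492100}{31}$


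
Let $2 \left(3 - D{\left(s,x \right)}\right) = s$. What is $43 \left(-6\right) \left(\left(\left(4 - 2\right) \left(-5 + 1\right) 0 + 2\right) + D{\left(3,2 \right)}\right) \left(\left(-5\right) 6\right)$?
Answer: $27090$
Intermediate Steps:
$D{\left(s,x \right)} = 3 - \frac{s}{2}$
$43 \left(-6\right) \left(\left(\left(4 - 2\right) \left(-5 + 1\right) 0 + 2\right) + D{\left(3,2 \right)}\right) \left(\left(-5\right) 6\right) = 43 \left(-6\right) \left(\left(\left(4 - 2\right) \left(-5 + 1\right) 0 + 2\right) + \left(3 - \frac{3}{2}\right)\right) \left(\left(-5\right) 6\right) = - 258 \left(\left(2 \left(-4\right) 0 + 2\right) + \left(3 - \frac{3}{2}\right)\right) \left(-30\right) = - 258 \left(\left(\left(-8\right) 0 + 2\right) + \frac{3}{2}\right) \left(-30\right) = - 258 \left(\left(0 + 2\right) + \frac{3}{2}\right) \left(-30\right) = - 258 \left(2 + \frac{3}{2}\right) \left(-30\right) = - 258 \cdot \frac{7}{2} \left(-30\right) = \left(-258\right) \left(-105\right) = 27090$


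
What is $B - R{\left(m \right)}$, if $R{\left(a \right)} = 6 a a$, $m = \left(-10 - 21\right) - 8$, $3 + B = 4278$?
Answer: $-4851$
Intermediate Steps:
$B = 4275$ ($B = -3 + 4278 = 4275$)
$m = -39$ ($m = -31 - 8 = -39$)
$R{\left(a \right)} = 6 a^{2}$
$B - R{\left(m \right)} = 4275 - 6 \left(-39\right)^{2} = 4275 - 6 \cdot 1521 = 4275 - 9126 = -4851$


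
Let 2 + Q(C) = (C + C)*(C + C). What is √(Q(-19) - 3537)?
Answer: I*√2095 ≈ 45.771*I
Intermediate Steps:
Q(C) = -2 + 4*C² (Q(C) = -2 + (C + C)*(C + C) = -2 + (2*C)*(2*C) = -2 + 4*C²)
√(Q(-19) - 3537) = √((-2 + 4*(-19)²) - 3537) = √((-2 + 4*361) - 3537) = √((-2 + 1444) - 3537) = √(1442 - 3537) = √(-2095) = I*√2095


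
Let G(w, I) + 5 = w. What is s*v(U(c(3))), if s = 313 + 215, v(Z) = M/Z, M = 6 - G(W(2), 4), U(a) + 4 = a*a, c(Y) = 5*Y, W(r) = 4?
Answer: 3696/221 ≈ 16.724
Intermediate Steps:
G(w, I) = -5 + w
U(a) = -4 + a**2 (U(a) = -4 + a*a = -4 + a**2)
M = 7 (M = 6 - (-5 + 4) = 6 - 1*(-1) = 6 + 1 = 7)
v(Z) = 7/Z
s = 528
s*v(U(c(3))) = 528*(7/(-4 + (5*3)**2)) = 528*(7/(-4 + 15**2)) = 528*(7/(-4 + 225)) = 528*(7/221) = 3696/221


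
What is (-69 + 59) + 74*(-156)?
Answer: -11554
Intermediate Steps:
(-69 + 59) + 74*(-156) = -10 - 11544 = -11554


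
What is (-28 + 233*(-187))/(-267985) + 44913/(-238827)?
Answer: -541130644/21334017865 ≈ -0.025365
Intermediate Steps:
(-28 + 233*(-187))/(-267985) + 44913/(-238827) = (-28 - 43571)*(-1/267985) + 44913*(-1/238827) = -43599*(-1/267985) - 14971/79609 = 43599/267985 - 14971/79609 = -541130644/21334017865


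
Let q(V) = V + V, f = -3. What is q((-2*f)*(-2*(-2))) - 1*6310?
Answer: -6262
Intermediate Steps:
q(V) = 2*V
q((-2*f)*(-2*(-2))) - 1*6310 = 2*((-2*(-3))*(-2*(-2))) - 1*6310 = 2*(6*4) - 6310 = 2*24 - 6310 = 48 - 6310 = -6262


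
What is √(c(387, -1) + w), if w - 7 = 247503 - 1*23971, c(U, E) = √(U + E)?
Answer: √(223539 + √386) ≈ 472.82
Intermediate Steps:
c(U, E) = √(E + U)
w = 223539 (w = 7 + (247503 - 1*23971) = 7 + (247503 - 23971) = 7 + 223532 = 223539)
√(c(387, -1) + w) = √(√(-1 + 387) + 223539) = √(√386 + 223539) = √(223539 + √386)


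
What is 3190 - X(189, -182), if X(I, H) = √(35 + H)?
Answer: 3190 - 7*I*√3 ≈ 3190.0 - 12.124*I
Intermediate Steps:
3190 - X(189, -182) = 3190 - √(35 - 182) = 3190 - √(-147) = 3190 - 7*I*√3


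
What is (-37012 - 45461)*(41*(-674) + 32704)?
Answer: -418138110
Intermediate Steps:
(-37012 - 45461)*(41*(-674) + 32704) = -82473*(-27634 + 32704) = -82473*5070 = -418138110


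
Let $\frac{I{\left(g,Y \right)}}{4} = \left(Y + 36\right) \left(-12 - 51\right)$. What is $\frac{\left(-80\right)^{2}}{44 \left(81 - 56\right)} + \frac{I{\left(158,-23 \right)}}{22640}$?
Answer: $\frac{353231}{62260} \approx 5.6735$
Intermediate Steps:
$I{\left(g,Y \right)} = -9072 - 252 Y$ ($I{\left(g,Y \right)} = 4 \left(Y + 36\right) \left(-12 - 51\right) = 4 \left(36 + Y\right) \left(-63\right) = 4 \left(-2268 - 63 Y\right) = -9072 - 252 Y$)
$\frac{\left(-80\right)^{2}}{44 \left(81 - 56\right)} + \frac{I{\left(158,-23 \right)}}{22640} = \frac{\left(-80\right)^{2}}{44 \left(81 - 56\right)} + \frac{-9072 - -5796}{22640} = \frac{6400}{44 \cdot 25} + \left(-9072 + 5796\right) \frac{1}{22640} = \frac{6400}{1100} - \frac{819}{5660} = 6400 \cdot \frac{1}{1100} - \frac{819}{5660} = \frac{64}{11} - \frac{819}{5660} = \frac{353231}{62260}$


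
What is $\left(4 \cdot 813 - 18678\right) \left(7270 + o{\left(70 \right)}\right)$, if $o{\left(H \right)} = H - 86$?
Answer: $-111900204$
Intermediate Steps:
$o{\left(H \right)} = -86 + H$
$\left(4 \cdot 813 - 18678\right) \left(7270 + o{\left(70 \right)}\right) = \left(4 \cdot 813 - 18678\right) \left(7270 + \left(-86 + 70\right)\right) = \left(3252 - 18678\right) \left(7270 - 16\right) = \left(-15426\right) 7254 = -111900204$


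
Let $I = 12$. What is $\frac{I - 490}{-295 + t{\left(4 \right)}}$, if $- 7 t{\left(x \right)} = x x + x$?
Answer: $\frac{3346}{2085} \approx 1.6048$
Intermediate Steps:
$t{\left(x \right)} = - \frac{x}{7} - \frac{x^{2}}{7}$ ($t{\left(x \right)} = - \frac{x x + x}{7} = - \frac{x^{2} + x}{7} = - \frac{x + x^{2}}{7} = - \frac{x}{7} - \frac{x^{2}}{7}$)
$\frac{I - 490}{-295 + t{\left(4 \right)}} = \frac{12 - 490}{-295 - \frac{4 \left(1 + 4\right)}{7}} = - \frac{478}{-295 - \frac{4}{7} \cdot 5} = - \frac{478}{-295 - \frac{20}{7}} = - \frac{478}{- \frac{2085}{7}} = \left(-478\right) \left(- \frac{7}{2085}\right) = \frac{3346}{2085}$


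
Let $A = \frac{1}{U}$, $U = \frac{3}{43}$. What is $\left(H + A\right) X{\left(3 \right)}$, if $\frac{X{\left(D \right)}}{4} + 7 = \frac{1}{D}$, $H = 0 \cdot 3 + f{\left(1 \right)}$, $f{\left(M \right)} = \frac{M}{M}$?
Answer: $- \frac{3680}{9} \approx -408.89$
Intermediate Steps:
$U = \frac{3}{43}$ ($U = 3 \cdot \frac{1}{43} = \frac{3}{43} \approx 0.069767$)
$f{\left(M \right)} = 1$
$H = 1$ ($H = 0 \cdot 3 + 1 = 0 + 1 = 1$)
$X{\left(D \right)} = -28 + \frac{4}{D}$
$A = \frac{43}{3}$ ($A = \frac{1}{\frac{3}{43}} = \frac{43}{3} \approx 14.333$)
$\left(H + A\right) X{\left(3 \right)} = \left(1 + \frac{43}{3}\right) \left(-28 + \frac{4}{3}\right) = \frac{46 \left(-28 + 4 \cdot \frac{1}{3}\right)}{3} = \frac{46 \left(-28 + \frac{4}{3}\right)}{3} = \frac{46}{3} \left(- \frac{80}{3}\right) = - \frac{3680}{9}$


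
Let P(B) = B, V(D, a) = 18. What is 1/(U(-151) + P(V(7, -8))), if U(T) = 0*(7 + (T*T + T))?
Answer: 1/18 ≈ 0.055556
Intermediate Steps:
U(T) = 0 (U(T) = 0*(7 + (T² + T)) = 0*(7 + (T + T²)) = 0*(7 + T + T²) = 0)
1/(U(-151) + P(V(7, -8))) = 1/(0 + 18) = 1/18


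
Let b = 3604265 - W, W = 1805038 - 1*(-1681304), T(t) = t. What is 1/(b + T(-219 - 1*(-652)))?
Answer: 1/118356 ≈ 8.4491e-6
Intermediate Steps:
W = 3486342 (W = 1805038 + 1681304 = 3486342)
b = 117923 (b = 3604265 - 1*3486342 = 3604265 - 3486342 = 117923)
1/(b + T(-219 - 1*(-652))) = 1/(117923 + (-219 - 1*(-652))) = 1/(117923 + (-219 + 652)) = 1/(117923 + 433) = 1/118356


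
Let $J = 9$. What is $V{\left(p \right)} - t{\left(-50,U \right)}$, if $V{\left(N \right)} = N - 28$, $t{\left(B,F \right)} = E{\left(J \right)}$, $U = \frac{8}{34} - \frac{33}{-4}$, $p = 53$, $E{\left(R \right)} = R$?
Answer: $16$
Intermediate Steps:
$U = \frac{577}{68}$ ($U = 8 \cdot \frac{1}{34} - - \frac{33}{4} = \frac{4}{17} + \frac{33}{4} = \frac{577}{68} \approx 8.4853$)
$t{\left(B,F \right)} = 9$
$V{\left(N \right)} = -28 + N$ ($V{\left(N \right)} = N - 28 = -28 + N$)
$V{\left(p \right)} - t{\left(-50,U \right)} = \left(-28 + 53\right) - 9 = 25 - 9 = 16$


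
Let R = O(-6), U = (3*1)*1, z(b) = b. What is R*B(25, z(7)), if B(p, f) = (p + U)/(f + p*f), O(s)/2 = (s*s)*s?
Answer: -864/13 ≈ -66.462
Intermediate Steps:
O(s) = 2*s³ (O(s) = 2*((s*s)*s) = 2*(s²*s) = 2*s³)
U = 3 (U = 3*1 = 3)
R = -432 (R = 2*(-6)³ = 2*(-216) = -432)
B(p, f) = (3 + p)/(f + f*p) (B(p, f) = (p + 3)/(f + p*f) = (3 + p)/(f + f*p))
R*B(25, z(7)) = -432*(3 + 25)/(7*(1 + 25)) = -432*28/(7*26) = -432*2/13 = -864/13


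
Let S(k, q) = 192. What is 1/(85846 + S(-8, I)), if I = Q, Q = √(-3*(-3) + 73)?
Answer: 1/86038 ≈ 1.1623e-5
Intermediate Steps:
Q = √82 (Q = √(9 + 73) = √82 ≈ 9.0554)
I = √82 ≈ 9.0554
1/(85846 + S(-8, I)) = 1/(85846 + 192) = 1/86038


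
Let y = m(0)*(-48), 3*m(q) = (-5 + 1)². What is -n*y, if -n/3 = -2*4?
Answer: 6144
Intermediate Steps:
m(q) = 16/3 (m(q) = (-5 + 1)²/3 = (⅓)*(-4)² = (⅓)*16 = 16/3)
n = 24 (n = -(-6)*4 = -3*(-8) = 24)
y = -256 (y = (16/3)*(-48) = -256)
-n*y = -24*(-256) = -1*(-6144) = 6144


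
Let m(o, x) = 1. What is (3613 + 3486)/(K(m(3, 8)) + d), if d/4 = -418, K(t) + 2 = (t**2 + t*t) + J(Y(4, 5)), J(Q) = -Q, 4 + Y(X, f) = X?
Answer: -7099/1672 ≈ -4.2458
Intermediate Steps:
Y(X, f) = -4 + X
K(t) = -2 + 2*t**2 (K(t) = -2 + ((t**2 + t*t) - (-4 + 4)) = -2 + ((t**2 + t**2) - 1*0) = -2 + (2*t**2 + 0) = -2 + 2*t**2)
d = -1672 (d = 4*(-418) = -1672)
(3613 + 3486)/(K(m(3, 8)) + d) = (3613 + 3486)/((-2 + 2*1**2) - 1672) = 7099/((-2 + 2*1) - 1672) = 7099/((-2 + 2) - 1672) = 7099/(0 - 1672) = 7099/(-1672) = 7099*(-1/1672) = -7099/1672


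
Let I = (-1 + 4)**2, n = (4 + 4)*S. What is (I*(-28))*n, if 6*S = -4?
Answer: 1344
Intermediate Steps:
S = -2/3 (S = (1/6)*(-4) = -2/3 ≈ -0.66667)
n = -16/3 (n = (4 + 4)*(-2/3) = 8*(-2/3) = -16/3 ≈ -5.3333)
I = 9 (I = 3**2 = 9)
(I*(-28))*n = (9*(-28))*(-16/3) = -252*(-16/3) = 1344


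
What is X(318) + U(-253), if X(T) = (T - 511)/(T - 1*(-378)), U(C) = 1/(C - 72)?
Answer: -63421/226200 ≈ -0.28038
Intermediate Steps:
U(C) = 1/(-72 + C)
X(T) = (-511 + T)/(378 + T) (X(T) = (-511 + T)/(T + 378) = (-511 + T)/(378 + T))
X(318) + U(-253) = (-511 + 318)/(378 + 318) + 1/(-72 - 253) = -193/696 + 1/(-325) = (1/696)*(-193) - 1/325 = -193/696 - 1/325 = -63421/226200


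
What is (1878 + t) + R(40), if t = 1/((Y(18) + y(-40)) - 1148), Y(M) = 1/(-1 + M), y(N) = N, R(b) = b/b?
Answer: 37946388/20195 ≈ 1879.0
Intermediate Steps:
R(b) = 1
t = -17/20195 (t = 1/((1/(-1 + 18) - 40) - 1148) = 1/((1/17 - 40) - 1148) = 1/(-679/17 - 1148) = 1/(-20195/17) = -17/20195 ≈ -0.00084179)
(1878 + t) + R(40) = (1878 - 17/20195) + 1 = 37926193/20195 + 1 = 37946388/20195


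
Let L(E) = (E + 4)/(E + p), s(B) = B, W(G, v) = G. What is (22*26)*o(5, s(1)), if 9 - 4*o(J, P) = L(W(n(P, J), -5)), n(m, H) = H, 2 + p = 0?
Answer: 858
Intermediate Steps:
p = -2 (p = -2 + 0 = -2)
L(E) = (4 + E)/(-2 + E) (L(E) = (E + 4)/(E - 2) = (4 + E)/(-2 + E))
o(J, P) = 9/4 - (4 + J)/(4*(-2 + J))
(22*26)*o(5, s(1)) = (22*26)*((-11 + 4*5)/(2*(-2 + 5))) = 572*((1/2)*(-11 + 20)/3) = 572*((1/2)*(1/3)*9) = 572*(3/2) = 858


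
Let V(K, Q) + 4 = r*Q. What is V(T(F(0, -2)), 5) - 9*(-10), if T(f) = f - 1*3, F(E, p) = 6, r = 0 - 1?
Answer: 81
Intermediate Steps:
r = -1
T(f) = -3 + f (T(f) = f - 3 = -3 + f)
V(K, Q) = -4 - Q
V(T(F(0, -2)), 5) - 9*(-10) = (-4 - 1*5) - 9*(-10) = (-4 - 5) + 90 = -9 + 90 = 81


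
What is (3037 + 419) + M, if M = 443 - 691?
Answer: 3208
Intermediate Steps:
M = -248
(3037 + 419) + M = (3037 + 419) - 248 = 3456 - 248 = 3208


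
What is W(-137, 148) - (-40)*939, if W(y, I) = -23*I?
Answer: 34156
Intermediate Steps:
W(-137, 148) - (-40)*939 = -23*148 - (-40)*939 = -3404 - 1*(-37560) = -3404 + 37560 = 34156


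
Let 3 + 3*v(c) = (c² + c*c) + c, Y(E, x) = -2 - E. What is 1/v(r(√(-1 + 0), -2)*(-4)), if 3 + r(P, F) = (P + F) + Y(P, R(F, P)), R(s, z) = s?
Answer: 1/531 ≈ 0.0018832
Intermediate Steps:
r(P, F) = -5 + F (r(P, F) = -3 + ((P + F) + (-2 - P)) = -3 + ((F + P) + (-2 - P)) = -3 + (-2 + F) = -5 + F)
v(c) = -1 + c/3 + 2*c²/3 (v(c) = -1 + ((c² + c*c) + c)/3 = -1 + ((c² + c²) + c)/3 = -1 + (2*c² + c)/3 = -1 + (c + 2*c²)/3 = -1 + (c/3 + 2*c²/3) = -1 + c/3 + 2*c²/3)
1/v(r(√(-1 + 0), -2)*(-4)) = 1/(-1 + ((-5 - 2)*(-4))/3 + 2*((-5 - 2)*(-4))²/3) = 1/(-1 + (-7*(-4))/3 + 2*(-7*(-4))²/3) = 1/(-1 + (⅓)*28 + (⅔)*28²) = 1/(-1 + 28/3 + (⅔)*784) = 1/(-1 + 28/3 + 1568/3) = 1/531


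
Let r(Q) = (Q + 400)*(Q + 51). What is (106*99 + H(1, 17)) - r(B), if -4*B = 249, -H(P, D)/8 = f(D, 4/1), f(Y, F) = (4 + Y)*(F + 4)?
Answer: 207195/16 ≈ 12950.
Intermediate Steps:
f(Y, F) = (4 + F)*(4 + Y) (f(Y, F) = (4 + Y)*(4 + F) = (4 + F)*(4 + Y))
H(P, D) = -256 - 64*D (H(P, D) = -8*(16 + 4*(4/1) + 4*D + (4/1)*D) = -8*(16 + 4*(4*1) + 4*D + (4*1)*D) = -8*(16 + 4*4 + 4*D + 4*D) = -8*(16 + 16 + 4*D + 4*D) = -8*(32 + 8*D) = -256 - 64*D)
B = -249/4 (B = -¼*249 = -249/4 ≈ -62.250)
r(Q) = (51 + Q)*(400 + Q) (r(Q) = (400 + Q)*(51 + Q) = (51 + Q)*(400 + Q))
(106*99 + H(1, 17)) - r(B) = (106*99 + (-256 - 64*17)) - (20400 + (-249/4)² + 451*(-249/4)) = (10494 + (-256 - 1088)) - (20400 + 62001/16 - 112299/4) = (10494 - 1344) - 1*(-60795/16) = 9150 + 60795/16 = 207195/16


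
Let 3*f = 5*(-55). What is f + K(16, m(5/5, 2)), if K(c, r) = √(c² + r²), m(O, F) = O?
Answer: -275/3 + √257 ≈ -75.635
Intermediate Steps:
f = -275/3 (f = (5*(-55))/3 = (⅓)*(-275) = -275/3 ≈ -91.667)
f + K(16, m(5/5, 2)) = -275/3 + √(16² + (5/5)²) = -275/3 + √(256 + (5*(⅕))²) = -275/3 + √(256 + 1²) = -275/3 + √(256 + 1) = -275/3 + √257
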